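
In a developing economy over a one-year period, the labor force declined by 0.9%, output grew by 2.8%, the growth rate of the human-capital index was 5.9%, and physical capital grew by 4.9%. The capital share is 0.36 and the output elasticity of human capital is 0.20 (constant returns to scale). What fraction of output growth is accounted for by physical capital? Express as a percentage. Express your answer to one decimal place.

Physical capital contributed 0.36 × 4.9 = 1.764 pp.
Share of growth = 1.764 / 2.8 × 100 = 63%.

Physical capital accounted for 63.0% of growth.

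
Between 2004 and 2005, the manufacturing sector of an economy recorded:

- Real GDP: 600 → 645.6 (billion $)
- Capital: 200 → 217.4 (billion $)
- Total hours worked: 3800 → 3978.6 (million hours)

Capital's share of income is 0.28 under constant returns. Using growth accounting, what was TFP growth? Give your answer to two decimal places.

1.78%

Real GDP growth = (645.6 − 600) / 600 = 7.6%.
Capital growth = (217.4 − 200) / 200 = 8.7%.
Total hours worked growth = (3978.6 − 3800) / 3800 = 4.7%.
Labor's share = 1 − 0.28 = 0.72.
Capital: 0.28 × 8.7 = 2.436 pp.
Total hours worked: 0.72 × 4.7 = 3.384 pp.
TFP growth = 7.6 − 5.82 = 1.78%.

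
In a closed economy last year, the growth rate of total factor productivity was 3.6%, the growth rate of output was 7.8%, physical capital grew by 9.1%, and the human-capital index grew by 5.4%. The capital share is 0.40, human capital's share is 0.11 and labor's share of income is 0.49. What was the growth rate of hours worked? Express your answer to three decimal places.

-0.069%

Labor's share = 1 − 0.4 − 0.11 = 0.49.
gY = gA + 0.4×9.1 + 0.11×5.4 + 0.49×g.
0.49×g = 7.8 − 3.6 − 4.234 = -0.034.
g = -0.034 / 0.49 = -0.06939%.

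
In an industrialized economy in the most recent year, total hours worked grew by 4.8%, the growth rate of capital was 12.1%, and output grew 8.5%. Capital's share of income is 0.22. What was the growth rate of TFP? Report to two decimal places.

TFP grew 2.09%.

Labor's share = 1 − 0.22 = 0.78.
Capital: 0.22 × 12.1 = 2.662 pp.
Total hours worked: 0.78 × 4.8 = 3.744 pp.
TFP growth = 8.5 − 6.406 = 2.094%.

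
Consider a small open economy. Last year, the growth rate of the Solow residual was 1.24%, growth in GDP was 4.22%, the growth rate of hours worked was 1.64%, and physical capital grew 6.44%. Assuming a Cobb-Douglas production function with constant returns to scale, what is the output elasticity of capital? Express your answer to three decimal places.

The output elasticity of capital is 0.279.

gY = gA + α·gK + (1−α)·gL, so gY − gA − gL = α(gK − gL).
4.22 − 1.24 − 1.64 = α × (6.44 − 1.64).
1.34 = 4.8 α, so α = 0.27917.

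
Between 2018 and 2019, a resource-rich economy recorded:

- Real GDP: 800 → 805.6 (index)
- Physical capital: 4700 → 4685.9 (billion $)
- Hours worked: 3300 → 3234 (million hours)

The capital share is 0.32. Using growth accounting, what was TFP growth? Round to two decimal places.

Real GDP growth = (805.6 − 800) / 800 = 0.7%.
Physical capital growth = (4685.9 − 4700) / 4700 = -0.3%.
Hours worked growth = (3234 − 3300) / 3300 = -2%.
Labor's share = 1 − 0.32 = 0.68.
Physical capital: 0.32 × (-0.3) = -0.096 pp.
Hours worked: 0.68 × (-2) = -1.36 pp.
TFP growth = 0.7 + 1.456 = 2.156%.

TFP growth was 2.16%.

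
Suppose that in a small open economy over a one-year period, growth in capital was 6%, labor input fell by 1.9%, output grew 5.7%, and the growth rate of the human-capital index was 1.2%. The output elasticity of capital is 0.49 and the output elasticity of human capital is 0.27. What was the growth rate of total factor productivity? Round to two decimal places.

Labor's share = 1 − 0.49 − 0.27 = 0.24.
Capital: 0.49 × 6 = 2.94 pp.
The human-capital index: 0.27 × 1.2 = 0.324 pp.
Labor input: 0.24 × (-1.9) = -0.456 pp.
TFP growth = 5.7 − 2.808 = 2.892%.

2.89%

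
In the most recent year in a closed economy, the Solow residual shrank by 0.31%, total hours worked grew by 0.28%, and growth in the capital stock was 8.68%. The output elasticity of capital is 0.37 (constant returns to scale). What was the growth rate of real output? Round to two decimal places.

3.08%

Labor's share = 1 − 0.37 = 0.63.
The capital stock: 0.37 × 8.68 = 3.2116 pp.
Total hours worked: 0.63 × 0.28 = 0.1764 pp.
Output growth = -0.31 + 3.388 = 3.078%.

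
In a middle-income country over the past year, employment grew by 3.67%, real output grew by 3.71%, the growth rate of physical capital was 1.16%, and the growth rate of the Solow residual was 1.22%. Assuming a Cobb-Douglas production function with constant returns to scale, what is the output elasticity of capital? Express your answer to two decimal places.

The output elasticity of capital is 0.47.

gY = gA + α·gK + (1−α)·gL, so gY − gA − gL = α(gK − gL).
3.71 − 1.22 − 3.67 = α × (1.16 − 3.67).
-1.18 = -2.51 α, so α = 0.4701.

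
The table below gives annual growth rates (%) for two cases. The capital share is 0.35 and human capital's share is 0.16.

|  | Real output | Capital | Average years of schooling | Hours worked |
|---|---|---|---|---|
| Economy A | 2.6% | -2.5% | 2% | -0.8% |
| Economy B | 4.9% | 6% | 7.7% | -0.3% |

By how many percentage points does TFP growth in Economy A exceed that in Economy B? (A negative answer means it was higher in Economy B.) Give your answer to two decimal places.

Labor's share = 1 − 0.35 − 0.16 = 0.49.
Economy A: TFP = 2.6 + 0.875 − 0.32 + 0.392 = 3.547%.
Economy B: TFP = 4.9 − 2.1 − 1.232 + 0.147 = 1.715%.
Difference = 3.547 − (1.715) = 1.832 pp.

1.83 percentage points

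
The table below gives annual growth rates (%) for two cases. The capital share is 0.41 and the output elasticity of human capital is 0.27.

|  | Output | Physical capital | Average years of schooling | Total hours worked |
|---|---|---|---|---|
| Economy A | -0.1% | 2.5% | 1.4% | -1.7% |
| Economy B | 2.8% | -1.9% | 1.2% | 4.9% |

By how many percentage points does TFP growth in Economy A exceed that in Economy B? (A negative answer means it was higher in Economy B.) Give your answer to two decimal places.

-2.65 percentage points

Labor's share = 1 − 0.41 − 0.27 = 0.32.
Economy A: TFP = -0.1 − 1.025 − 0.378 + 0.544 = -0.959%.
Economy B: TFP = 2.8 + 0.779 − 0.324 − 1.568 = 1.687%.
Difference = -0.959 − (1.687) = -2.646 pp.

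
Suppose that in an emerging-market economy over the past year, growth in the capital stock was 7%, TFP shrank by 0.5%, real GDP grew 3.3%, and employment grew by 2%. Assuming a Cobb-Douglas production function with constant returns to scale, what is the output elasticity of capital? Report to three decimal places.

gY = gA + α·gK + (1−α)·gL, so gY − gA − gL = α(gK − gL).
3.3 + 0.5 − 2 = α × (7 − 2).
1.8 = 5 α, so α = 0.36.

0.360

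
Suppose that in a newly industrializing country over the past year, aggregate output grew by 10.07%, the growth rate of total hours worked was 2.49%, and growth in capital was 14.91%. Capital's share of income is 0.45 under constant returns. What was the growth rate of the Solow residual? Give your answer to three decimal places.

Labor's share = 1 − 0.45 = 0.55.
Capital: 0.45 × 14.91 = 6.7095 pp.
Total hours worked: 0.55 × 2.49 = 1.3695 pp.
TFP growth = 10.07 − 8.079 = 1.991%.

The Solow residual grew 1.991%.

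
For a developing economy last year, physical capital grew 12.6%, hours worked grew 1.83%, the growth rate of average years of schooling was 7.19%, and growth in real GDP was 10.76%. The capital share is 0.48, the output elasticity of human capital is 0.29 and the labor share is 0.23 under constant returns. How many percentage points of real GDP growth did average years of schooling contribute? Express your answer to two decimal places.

Contribution = share × growth = 0.29 × 7.19 = 2.0851 pp.

2.09 pp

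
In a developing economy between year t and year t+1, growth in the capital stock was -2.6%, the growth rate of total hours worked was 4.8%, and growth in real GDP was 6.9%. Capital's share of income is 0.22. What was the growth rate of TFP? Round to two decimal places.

TFP grew 3.73%.

Labor's share = 1 − 0.22 = 0.78.
The capital stock: 0.22 × (-2.6) = -0.572 pp.
Total hours worked: 0.78 × 4.8 = 3.744 pp.
TFP growth = 6.9 − 3.172 = 3.728%.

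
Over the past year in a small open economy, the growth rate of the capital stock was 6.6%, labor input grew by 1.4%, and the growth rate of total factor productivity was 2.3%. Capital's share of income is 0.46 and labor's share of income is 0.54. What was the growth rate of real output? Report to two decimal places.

Real output grew 6.09%.

Labor's share = 1 − 0.46 = 0.54.
The capital stock: 0.46 × 6.6 = 3.036 pp.
Labor input: 0.54 × 1.4 = 0.756 pp.
Output growth = 2.3 + 3.792 = 6.092%.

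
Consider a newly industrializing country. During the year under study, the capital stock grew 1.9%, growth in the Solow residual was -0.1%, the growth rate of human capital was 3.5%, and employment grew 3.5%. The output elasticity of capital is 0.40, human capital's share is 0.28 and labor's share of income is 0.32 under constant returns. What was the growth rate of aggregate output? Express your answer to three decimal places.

2.760%

Labor's share = 1 − 0.4 − 0.28 = 0.32.
The capital stock: 0.4 × 1.9 = 0.76 pp.
Human capital: 0.28 × 3.5 = 0.98 pp.
Employment: 0.32 × 3.5 = 1.12 pp.
Output growth = -0.1 + 2.86 = 2.76%.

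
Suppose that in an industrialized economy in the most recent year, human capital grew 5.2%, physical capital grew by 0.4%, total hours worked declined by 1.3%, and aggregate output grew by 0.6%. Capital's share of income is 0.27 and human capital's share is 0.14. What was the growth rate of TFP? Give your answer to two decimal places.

0.53%

Labor's share = 1 − 0.27 − 0.14 = 0.59.
Physical capital: 0.27 × 0.4 = 0.108 pp.
Human capital: 0.14 × 5.2 = 0.728 pp.
Total hours worked: 0.59 × (-1.3) = -0.767 pp.
TFP growth = 0.6 − 0.069 = 0.531%.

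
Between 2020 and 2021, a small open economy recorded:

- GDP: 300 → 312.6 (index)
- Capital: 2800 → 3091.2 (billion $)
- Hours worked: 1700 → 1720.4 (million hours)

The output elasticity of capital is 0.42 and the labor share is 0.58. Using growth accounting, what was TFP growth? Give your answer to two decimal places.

GDP growth = (312.6 − 300) / 300 = 4.2%.
Capital growth = (3091.2 − 2800) / 2800 = 10.4%.
Hours worked growth = (1720.4 − 1700) / 1700 = 1.2%.
Labor's share = 1 − 0.42 = 0.58.
Capital: 0.42 × 10.4 = 4.368 pp.
Hours worked: 0.58 × 1.2 = 0.696 pp.
TFP growth = 4.2 − 5.064 = -0.864%.

-0.86%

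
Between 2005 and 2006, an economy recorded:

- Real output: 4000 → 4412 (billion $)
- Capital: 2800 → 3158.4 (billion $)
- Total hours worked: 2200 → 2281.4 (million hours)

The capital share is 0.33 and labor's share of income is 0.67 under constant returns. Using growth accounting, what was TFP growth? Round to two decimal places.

Real output growth = (4412 − 4000) / 4000 = 10.3%.
Capital growth = (3158.4 − 2800) / 2800 = 12.8%.
Total hours worked growth = (2281.4 − 2200) / 2200 = 3.7%.
Labor's share = 1 − 0.33 = 0.67.
Capital: 0.33 × 12.8 = 4.224 pp.
Total hours worked: 0.67 × 3.7 = 2.479 pp.
TFP growth = 10.3 − 6.703 = 3.597%.

3.60%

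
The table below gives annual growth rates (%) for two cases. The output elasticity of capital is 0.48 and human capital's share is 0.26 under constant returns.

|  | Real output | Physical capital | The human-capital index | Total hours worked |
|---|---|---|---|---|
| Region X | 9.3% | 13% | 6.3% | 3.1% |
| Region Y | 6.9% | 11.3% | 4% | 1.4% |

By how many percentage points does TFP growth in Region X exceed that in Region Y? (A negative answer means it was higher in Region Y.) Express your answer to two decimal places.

Labor's share = 1 − 0.48 − 0.26 = 0.26.
Region X: TFP = 9.3 − 6.24 − 1.638 − 0.806 = 0.616%.
Region Y: TFP = 6.9 − 5.424 − 1.04 − 0.364 = 0.072%.
Difference = 0.616 − (0.072) = 0.544 pp.

0.54 percentage points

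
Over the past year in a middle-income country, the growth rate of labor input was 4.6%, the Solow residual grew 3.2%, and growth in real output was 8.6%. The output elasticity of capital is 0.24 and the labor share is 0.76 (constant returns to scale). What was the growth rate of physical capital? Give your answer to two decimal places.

Labor's share = 1 − 0.24 = 0.76.
gY = gA + 0.76×4.6 + 0.24×g.
0.24×g = 8.6 − 3.2 − 3.496 = 1.904.
g = 1.904 / 0.24 = 7.9333%.

7.93%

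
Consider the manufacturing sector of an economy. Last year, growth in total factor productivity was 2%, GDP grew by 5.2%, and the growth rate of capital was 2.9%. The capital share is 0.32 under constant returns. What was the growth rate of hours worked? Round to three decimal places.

Labor's share = 1 − 0.32 = 0.68.
gY = gA + 0.32×2.9 + 0.68×g.
0.68×g = 5.2 − 2 − 0.928 = 2.272.
g = 2.272 / 0.68 = 3.34118%.

3.341%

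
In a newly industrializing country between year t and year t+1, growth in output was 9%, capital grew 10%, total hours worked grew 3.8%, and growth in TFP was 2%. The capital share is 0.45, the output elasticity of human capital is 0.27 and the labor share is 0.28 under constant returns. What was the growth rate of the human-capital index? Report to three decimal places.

Labor's share = 1 − 0.45 − 0.27 = 0.28.
gY = gA + 0.45×10 + 0.28×3.8 + 0.27×g.
0.27×g = 9 − 2 − 5.564 = 1.436.
g = 1.436 / 0.27 = 5.31852%.

The human-capital index grew 5.319%.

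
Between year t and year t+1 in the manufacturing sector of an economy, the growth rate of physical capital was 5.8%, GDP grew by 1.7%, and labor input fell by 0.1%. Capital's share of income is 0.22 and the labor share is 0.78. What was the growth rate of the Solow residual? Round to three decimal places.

The Solow residual grew 0.502%.

Labor's share = 1 − 0.22 = 0.78.
Physical capital: 0.22 × 5.8 = 1.276 pp.
Labor input: 0.78 × (-0.1) = -0.078 pp.
TFP growth = 1.7 − 1.198 = 0.502%.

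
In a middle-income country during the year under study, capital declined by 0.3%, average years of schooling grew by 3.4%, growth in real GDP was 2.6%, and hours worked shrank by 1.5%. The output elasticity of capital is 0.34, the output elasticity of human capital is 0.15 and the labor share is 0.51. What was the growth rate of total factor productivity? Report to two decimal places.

Labor's share = 1 − 0.34 − 0.15 = 0.51.
Capital: 0.34 × (-0.3) = -0.102 pp.
Average years of schooling: 0.15 × 3.4 = 0.51 pp.
Hours worked: 0.51 × (-1.5) = -0.765 pp.
TFP growth = 2.6 + 0.357 = 2.957%.

Total factor productivity grew 2.96%.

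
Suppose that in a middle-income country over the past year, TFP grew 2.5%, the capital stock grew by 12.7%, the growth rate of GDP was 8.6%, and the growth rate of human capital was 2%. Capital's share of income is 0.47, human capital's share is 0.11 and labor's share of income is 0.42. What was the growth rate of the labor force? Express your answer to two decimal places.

-0.21%

Labor's share = 1 − 0.47 − 0.11 = 0.42.
gY = gA + 0.47×12.7 + 0.11×2 + 0.42×g.
0.42×g = 8.6 − 2.5 − 6.189 = -0.089.
g = -0.089 / 0.42 = -0.2119%.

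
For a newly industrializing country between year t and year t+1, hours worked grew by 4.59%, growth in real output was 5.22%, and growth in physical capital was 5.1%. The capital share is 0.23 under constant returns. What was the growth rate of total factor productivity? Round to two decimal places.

Labor's share = 1 − 0.23 = 0.77.
Physical capital: 0.23 × 5.1 = 1.173 pp.
Hours worked: 0.77 × 4.59 = 3.5343 pp.
TFP growth = 5.22 − 4.7073 = 0.5127%.

0.51%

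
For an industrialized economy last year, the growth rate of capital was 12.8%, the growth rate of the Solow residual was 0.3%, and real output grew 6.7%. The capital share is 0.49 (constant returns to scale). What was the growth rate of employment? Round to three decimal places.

0.251%

Labor's share = 1 − 0.49 = 0.51.
gY = gA + 0.49×12.8 + 0.51×g.
0.51×g = 6.7 − 0.3 − 6.272 = 0.128.
g = 0.128 / 0.51 = 0.25098%.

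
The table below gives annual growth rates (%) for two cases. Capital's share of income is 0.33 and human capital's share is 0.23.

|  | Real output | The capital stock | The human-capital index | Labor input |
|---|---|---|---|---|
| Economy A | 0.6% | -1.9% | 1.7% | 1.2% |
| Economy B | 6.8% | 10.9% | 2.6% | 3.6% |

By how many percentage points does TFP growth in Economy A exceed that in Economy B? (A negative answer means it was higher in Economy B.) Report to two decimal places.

Labor's share = 1 − 0.33 − 0.23 = 0.44.
Economy A: TFP = 0.6 + 0.627 − 0.391 − 0.528 = 0.308%.
Economy B: TFP = 6.8 − 3.597 − 0.598 − 1.584 = 1.021%.
Difference = 0.308 − (1.021) = -0.713 pp.

-0.71 percentage points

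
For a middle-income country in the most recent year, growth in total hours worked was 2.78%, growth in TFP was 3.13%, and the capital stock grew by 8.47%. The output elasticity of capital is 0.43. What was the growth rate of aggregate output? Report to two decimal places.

Aggregate output growth was 8.36%.

Labor's share = 1 − 0.43 = 0.57.
The capital stock: 0.43 × 8.47 = 3.6421 pp.
Total hours worked: 0.57 × 2.78 = 1.5846 pp.
Output growth = 3.13 + 5.2267 = 8.3567%.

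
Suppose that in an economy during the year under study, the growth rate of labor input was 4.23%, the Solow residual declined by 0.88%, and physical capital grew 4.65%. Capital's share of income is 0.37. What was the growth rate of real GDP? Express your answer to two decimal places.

3.51%

Labor's share = 1 − 0.37 = 0.63.
Physical capital: 0.37 × 4.65 = 1.7205 pp.
Labor input: 0.63 × 4.23 = 2.6649 pp.
Output growth = -0.88 + 4.3854 = 3.5054%.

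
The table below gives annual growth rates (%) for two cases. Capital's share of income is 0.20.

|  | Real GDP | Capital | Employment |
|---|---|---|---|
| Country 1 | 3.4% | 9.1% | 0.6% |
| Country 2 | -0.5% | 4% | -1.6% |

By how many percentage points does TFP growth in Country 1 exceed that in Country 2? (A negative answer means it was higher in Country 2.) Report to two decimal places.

1.12 percentage points

Labor's share = 1 − 0.2 = 0.8.
Country 1: TFP = 3.4 − 1.82 − 0.48 = 1.1%.
Country 2: TFP = -0.5 − 0.8 + 1.28 = -0.02%.
Difference = 1.1 − (-0.02) = 1.12 pp.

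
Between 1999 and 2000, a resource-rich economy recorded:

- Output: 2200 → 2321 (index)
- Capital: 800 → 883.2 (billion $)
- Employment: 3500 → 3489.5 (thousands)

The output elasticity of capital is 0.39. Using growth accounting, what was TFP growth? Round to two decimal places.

TFP grew 1.63%.

Output growth = (2321 − 2200) / 2200 = 5.5%.
Capital growth = (883.2 − 800) / 800 = 10.4%.
Employment growth = (3489.5 − 3500) / 3500 = -0.3%.
Labor's share = 1 − 0.39 = 0.61.
Capital: 0.39 × 10.4 = 4.056 pp.
Employment: 0.61 × (-0.3) = -0.183 pp.
TFP growth = 5.5 − 3.873 = 1.627%.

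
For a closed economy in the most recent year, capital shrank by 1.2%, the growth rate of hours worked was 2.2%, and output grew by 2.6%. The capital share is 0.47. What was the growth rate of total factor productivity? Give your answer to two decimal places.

2.00%

Labor's share = 1 − 0.47 = 0.53.
Capital: 0.47 × (-1.2) = -0.564 pp.
Hours worked: 0.53 × 2.2 = 1.166 pp.
TFP growth = 2.6 − 0.602 = 1.998%.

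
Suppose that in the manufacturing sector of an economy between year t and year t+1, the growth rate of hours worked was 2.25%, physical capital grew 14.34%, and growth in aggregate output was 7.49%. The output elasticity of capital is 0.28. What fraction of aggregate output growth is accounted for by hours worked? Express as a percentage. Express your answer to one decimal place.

21.6%

Labor's share = 1 − 0.28 = 0.72.
Hours worked contributed 0.72 × 2.25 = 1.62 pp.
Share of growth = 1.62 / 7.49 × 100 = 21.629%.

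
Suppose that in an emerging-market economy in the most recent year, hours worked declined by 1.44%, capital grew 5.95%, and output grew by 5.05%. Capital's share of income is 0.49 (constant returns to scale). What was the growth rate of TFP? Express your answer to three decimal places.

Labor's share = 1 − 0.49 = 0.51.
Capital: 0.49 × 5.95 = 2.9155 pp.
Hours worked: 0.51 × (-1.44) = -0.7344 pp.
TFP growth = 5.05 − 2.1811 = 2.8689%.

2.869%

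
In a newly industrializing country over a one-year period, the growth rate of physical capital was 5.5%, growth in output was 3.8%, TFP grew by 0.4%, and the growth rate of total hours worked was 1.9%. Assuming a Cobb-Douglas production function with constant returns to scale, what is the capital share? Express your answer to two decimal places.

gY = gA + α·gK + (1−α)·gL, so gY − gA − gL = α(gK − gL).
3.8 − 0.4 − 1.9 = α × (5.5 − 1.9).
1.5 = 3.6 α, so α = 0.4167.

0.42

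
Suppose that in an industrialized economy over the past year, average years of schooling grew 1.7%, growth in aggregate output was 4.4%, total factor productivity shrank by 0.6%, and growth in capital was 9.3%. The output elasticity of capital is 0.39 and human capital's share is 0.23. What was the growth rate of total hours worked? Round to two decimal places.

Total hours worked grew 2.58%.

Labor's share = 1 − 0.39 − 0.23 = 0.38.
gY = gA + 0.39×9.3 + 0.23×1.7 + 0.38×g.
0.38×g = 4.4 + 0.6 − 4.018 = 0.982.
g = 0.982 / 0.38 = 2.5842%.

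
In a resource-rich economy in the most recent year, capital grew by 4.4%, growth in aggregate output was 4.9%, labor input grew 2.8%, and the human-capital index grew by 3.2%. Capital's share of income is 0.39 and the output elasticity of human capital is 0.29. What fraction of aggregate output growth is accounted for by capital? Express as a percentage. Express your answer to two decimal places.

Capital contributed 0.39 × 4.4 = 1.716 pp.
Share of growth = 1.716 / 4.9 × 100 = 35.0204%.

Capital accounted for 35.02% of growth.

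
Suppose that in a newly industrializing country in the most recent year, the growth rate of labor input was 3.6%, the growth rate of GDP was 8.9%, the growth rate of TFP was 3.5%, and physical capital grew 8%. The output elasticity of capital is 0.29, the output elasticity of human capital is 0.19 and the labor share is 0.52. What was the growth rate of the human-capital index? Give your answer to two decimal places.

6.36%

Labor's share = 1 − 0.29 − 0.19 = 0.52.
gY = gA + 0.29×8 + 0.52×3.6 + 0.19×g.
0.19×g = 8.9 − 3.5 − 4.192 = 1.208.
g = 1.208 / 0.19 = 6.3579%.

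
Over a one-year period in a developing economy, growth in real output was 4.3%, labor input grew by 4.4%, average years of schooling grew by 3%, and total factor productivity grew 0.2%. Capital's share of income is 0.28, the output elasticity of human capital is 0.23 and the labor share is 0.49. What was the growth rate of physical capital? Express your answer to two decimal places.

Labor's share = 1 − 0.28 − 0.23 = 0.49.
gY = gA + 0.23×3 + 0.49×4.4 + 0.28×g.
0.28×g = 4.3 − 0.2 − 2.846 = 1.254.
g = 1.254 / 0.28 = 4.4786%.

4.48%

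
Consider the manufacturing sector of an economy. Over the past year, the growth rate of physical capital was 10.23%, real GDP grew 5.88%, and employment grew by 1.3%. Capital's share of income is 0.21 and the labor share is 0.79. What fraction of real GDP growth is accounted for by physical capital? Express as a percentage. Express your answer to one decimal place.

Physical capital accounted for 36.5% of growth.

Physical capital contributed 0.21 × 10.23 = 2.1483 pp.
Share of growth = 2.1483 / 5.88 × 100 = 36.536%.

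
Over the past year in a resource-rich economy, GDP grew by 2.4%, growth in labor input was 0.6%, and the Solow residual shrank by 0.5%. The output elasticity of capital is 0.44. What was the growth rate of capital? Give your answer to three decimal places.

Labor's share = 1 − 0.44 = 0.56.
gY = gA + 0.56×0.6 + 0.44×g.
0.44×g = 2.4 + 0.5 − 0.336 = 2.564.
g = 2.564 / 0.44 = 5.82727%.

Capital grew 5.827%.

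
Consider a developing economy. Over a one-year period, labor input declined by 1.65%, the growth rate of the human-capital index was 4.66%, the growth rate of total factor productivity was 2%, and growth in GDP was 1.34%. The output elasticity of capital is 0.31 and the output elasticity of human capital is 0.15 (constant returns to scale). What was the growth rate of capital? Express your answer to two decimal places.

-1.51%

Labor's share = 1 − 0.31 − 0.15 = 0.54.
gY = gA + 0.15×4.66 + 0.54×(-1.65) + 0.31×g.
0.31×g = 1.34 − 2 + 0.192 = -0.468.
g = -0.468 / 0.31 = -1.5097%.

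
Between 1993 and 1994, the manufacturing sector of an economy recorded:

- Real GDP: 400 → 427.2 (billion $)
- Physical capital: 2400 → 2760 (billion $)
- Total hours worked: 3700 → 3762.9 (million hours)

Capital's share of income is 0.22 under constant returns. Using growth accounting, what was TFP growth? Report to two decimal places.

Real GDP growth = (427.2 − 400) / 400 = 6.8%.
Physical capital growth = (2760 − 2400) / 2400 = 15%.
Total hours worked growth = (3762.9 − 3700) / 3700 = 1.7%.
Labor's share = 1 − 0.22 = 0.78.
Physical capital: 0.22 × 15 = 3.3 pp.
Total hours worked: 0.78 × 1.7 = 1.326 pp.
TFP growth = 6.8 − 4.626 = 2.174%.

2.17%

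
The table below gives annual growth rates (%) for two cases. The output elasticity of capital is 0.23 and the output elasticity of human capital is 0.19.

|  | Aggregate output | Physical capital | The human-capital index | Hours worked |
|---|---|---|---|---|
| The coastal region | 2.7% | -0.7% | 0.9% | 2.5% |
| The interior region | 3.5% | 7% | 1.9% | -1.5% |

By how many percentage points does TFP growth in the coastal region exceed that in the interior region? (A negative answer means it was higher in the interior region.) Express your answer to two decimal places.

-1.16 percentage points

Labor's share = 1 − 0.23 − 0.19 = 0.58.
The coastal region: TFP = 2.7 + 0.161 − 0.171 − 1.45 = 1.24%.
The interior region: TFP = 3.5 − 1.61 − 0.361 + 0.87 = 2.399%.
Difference = 1.24 − (2.399) = -1.159 pp.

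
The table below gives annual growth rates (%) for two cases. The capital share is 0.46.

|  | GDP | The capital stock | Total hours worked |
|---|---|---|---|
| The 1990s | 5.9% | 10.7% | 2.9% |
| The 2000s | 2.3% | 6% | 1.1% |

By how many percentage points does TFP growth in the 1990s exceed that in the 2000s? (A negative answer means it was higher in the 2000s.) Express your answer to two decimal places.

0.47 percentage points

Labor's share = 1 − 0.46 = 0.54.
The 1990s: TFP = 5.9 − 4.922 − 1.566 = -0.588%.
The 2000s: TFP = 2.3 − 2.76 − 0.594 = -1.054%.
Difference = -0.588 − (-1.054) = 0.466 pp.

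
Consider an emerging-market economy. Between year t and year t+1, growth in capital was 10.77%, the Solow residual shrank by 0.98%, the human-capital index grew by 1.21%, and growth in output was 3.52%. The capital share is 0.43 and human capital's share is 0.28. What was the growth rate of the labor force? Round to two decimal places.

-1.62%

Labor's share = 1 − 0.43 − 0.28 = 0.29.
gY = gA + 0.43×10.77 + 0.28×1.21 + 0.29×g.
0.29×g = 3.52 + 0.98 − 4.9699 = -0.4699.
g = -0.4699 / 0.29 = -1.6203%.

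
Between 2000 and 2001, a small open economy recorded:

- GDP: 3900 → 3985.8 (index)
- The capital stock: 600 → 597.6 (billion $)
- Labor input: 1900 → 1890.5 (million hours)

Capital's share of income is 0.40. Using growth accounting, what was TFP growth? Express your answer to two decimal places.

2.66%

GDP growth = (3985.8 − 3900) / 3900 = 2.2%.
The capital stock growth = (597.6 − 600) / 600 = -0.4%.
Labor input growth = (1890.5 − 1900) / 1900 = -0.5%.
Labor's share = 1 − 0.4 = 0.6.
The capital stock: 0.4 × (-0.4) = -0.16 pp.
Labor input: 0.6 × (-0.5) = -0.3 pp.
TFP growth = 2.2 + 0.46 = 2.66%.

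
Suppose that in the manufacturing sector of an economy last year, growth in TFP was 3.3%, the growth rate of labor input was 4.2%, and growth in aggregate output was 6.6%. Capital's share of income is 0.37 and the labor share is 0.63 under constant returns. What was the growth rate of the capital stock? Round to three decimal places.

Labor's share = 1 − 0.37 = 0.63.
gY = gA + 0.63×4.2 + 0.37×g.
0.37×g = 6.6 − 3.3 − 2.646 = 0.654.
g = 0.654 / 0.37 = 1.76757%.

1.768%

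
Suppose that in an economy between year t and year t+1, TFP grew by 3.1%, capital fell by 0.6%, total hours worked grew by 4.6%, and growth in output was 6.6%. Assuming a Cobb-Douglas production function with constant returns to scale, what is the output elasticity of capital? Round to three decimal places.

α = 0.212

gY = gA + α·gK + (1−α)·gL, so gY − gA − gL = α(gK − gL).
6.6 − 3.1 − 4.6 = α × (-0.6 − 4.6).
-1.1 = -5.2 α, so α = 0.21154.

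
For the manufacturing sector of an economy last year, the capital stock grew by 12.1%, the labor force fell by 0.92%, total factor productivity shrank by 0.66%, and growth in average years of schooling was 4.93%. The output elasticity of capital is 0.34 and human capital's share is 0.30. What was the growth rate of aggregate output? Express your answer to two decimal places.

Labor's share = 1 − 0.34 − 0.3 = 0.36.
The capital stock: 0.34 × 12.1 = 4.114 pp.
Average years of schooling: 0.3 × 4.93 = 1.479 pp.
The labor force: 0.36 × (-0.92) = -0.3312 pp.
Output growth = -0.66 + 5.2618 = 4.6018%.

Aggregate output growth was 4.60%.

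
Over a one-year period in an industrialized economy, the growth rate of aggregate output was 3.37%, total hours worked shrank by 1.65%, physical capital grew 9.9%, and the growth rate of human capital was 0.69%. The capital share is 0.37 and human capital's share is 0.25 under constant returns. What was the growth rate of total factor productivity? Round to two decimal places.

Labor's share = 1 − 0.37 − 0.25 = 0.38.
Physical capital: 0.37 × 9.9 = 3.663 pp.
Human capital: 0.25 × 0.69 = 0.1725 pp.
Total hours worked: 0.38 × (-1.65) = -0.627 pp.
TFP growth = 3.37 − 3.2085 = 0.1615%.

Total factor productivity growth was 0.16%.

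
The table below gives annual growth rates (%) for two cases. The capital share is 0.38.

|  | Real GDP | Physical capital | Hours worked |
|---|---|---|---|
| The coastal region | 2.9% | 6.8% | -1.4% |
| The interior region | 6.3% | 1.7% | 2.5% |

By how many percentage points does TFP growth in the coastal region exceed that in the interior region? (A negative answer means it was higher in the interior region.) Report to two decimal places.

Labor's share = 1 − 0.38 = 0.62.
The coastal region: TFP = 2.9 − 2.584 + 0.868 = 1.184%.
The interior region: TFP = 6.3 − 0.646 − 1.55 = 4.104%.
Difference = 1.184 − (4.104) = -2.92 pp.

-2.92 percentage points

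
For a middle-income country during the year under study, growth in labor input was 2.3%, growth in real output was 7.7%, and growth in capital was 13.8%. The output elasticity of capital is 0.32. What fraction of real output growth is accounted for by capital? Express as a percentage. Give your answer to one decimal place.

Capital contributed 0.32 × 13.8 = 4.416 pp.
Share of growth = 4.416 / 7.7 × 100 = 57.351%.

57.4%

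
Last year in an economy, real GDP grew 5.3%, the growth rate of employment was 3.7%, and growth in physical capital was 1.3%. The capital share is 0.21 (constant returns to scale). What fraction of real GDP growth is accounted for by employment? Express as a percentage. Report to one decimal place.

55.2%

Labor's share = 1 − 0.21 = 0.79.
Employment contributed 0.79 × 3.7 = 2.923 pp.
Share of growth = 2.923 / 5.3 × 100 = 55.151%.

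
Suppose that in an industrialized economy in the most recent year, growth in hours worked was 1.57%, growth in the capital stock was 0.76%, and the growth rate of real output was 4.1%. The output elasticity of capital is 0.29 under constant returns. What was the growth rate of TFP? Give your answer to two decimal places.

2.76%

Labor's share = 1 − 0.29 = 0.71.
The capital stock: 0.29 × 0.76 = 0.2204 pp.
Hours worked: 0.71 × 1.57 = 1.1147 pp.
TFP growth = 4.1 − 1.3351 = 2.7649%.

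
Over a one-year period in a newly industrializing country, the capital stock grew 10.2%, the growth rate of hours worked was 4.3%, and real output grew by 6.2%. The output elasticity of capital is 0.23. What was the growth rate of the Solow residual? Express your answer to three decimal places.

Labor's share = 1 − 0.23 = 0.77.
The capital stock: 0.23 × 10.2 = 2.346 pp.
Hours worked: 0.77 × 4.3 = 3.311 pp.
TFP growth = 6.2 − 5.657 = 0.543%.

0.543%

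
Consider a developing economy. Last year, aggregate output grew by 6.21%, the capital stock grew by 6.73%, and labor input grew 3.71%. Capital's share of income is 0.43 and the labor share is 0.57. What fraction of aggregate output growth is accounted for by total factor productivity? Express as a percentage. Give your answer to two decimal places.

Total factor productivity accounted for 19.35% of growth.

Labor's share = 1 − 0.43 = 0.57.
The capital stock: 0.43 × 6.73 = 2.8939 pp.
Labor input: 0.57 × 3.71 = 2.1147 pp.
TFP growth = 6.21 − 5.0086 = 1.2014%.
TFP share of growth = 1.2014 / 6.21 × 100 = 19.3462%.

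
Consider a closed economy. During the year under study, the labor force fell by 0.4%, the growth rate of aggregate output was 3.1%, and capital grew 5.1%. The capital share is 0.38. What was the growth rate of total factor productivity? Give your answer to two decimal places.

Labor's share = 1 − 0.38 = 0.62.
Capital: 0.38 × 5.1 = 1.938 pp.
The labor force: 0.62 × (-0.4) = -0.248 pp.
TFP growth = 3.1 − 1.69 = 1.41%.

Total factor productivity growth was 1.41%.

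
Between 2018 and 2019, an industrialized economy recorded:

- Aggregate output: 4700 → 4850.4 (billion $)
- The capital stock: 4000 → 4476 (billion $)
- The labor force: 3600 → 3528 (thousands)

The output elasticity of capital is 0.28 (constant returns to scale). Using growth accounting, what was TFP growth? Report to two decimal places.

Aggregate output growth = (4850.4 − 4700) / 4700 = 3.2%.
The capital stock growth = (4476 − 4000) / 4000 = 11.9%.
The labor force growth = (3528 − 3600) / 3600 = -2%.
Labor's share = 1 − 0.28 = 0.72.
The capital stock: 0.28 × 11.9 = 3.332 pp.
The labor force: 0.72 × (-2) = -1.44 pp.
TFP growth = 3.2 − 1.892 = 1.308%.

TFP grew 1.31%.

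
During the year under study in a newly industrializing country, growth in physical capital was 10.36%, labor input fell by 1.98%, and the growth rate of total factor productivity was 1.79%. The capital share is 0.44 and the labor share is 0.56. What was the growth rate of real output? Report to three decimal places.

Labor's share = 1 − 0.44 = 0.56.
Physical capital: 0.44 × 10.36 = 4.5584 pp.
Labor input: 0.56 × (-1.98) = -1.1088 pp.
Output growth = 1.79 + 3.4496 = 5.2396%.

Real output grew 5.240%.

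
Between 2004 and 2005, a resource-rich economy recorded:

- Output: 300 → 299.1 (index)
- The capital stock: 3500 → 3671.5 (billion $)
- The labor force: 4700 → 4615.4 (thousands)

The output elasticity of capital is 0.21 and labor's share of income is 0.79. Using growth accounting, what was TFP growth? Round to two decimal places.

0.09%

Output growth = (299.1 − 300) / 300 = -0.3%.
The capital stock growth = (3671.5 − 3500) / 3500 = 4.9%.
The labor force growth = (4615.4 − 4700) / 4700 = -1.8%.
Labor's share = 1 − 0.21 = 0.79.
The capital stock: 0.21 × 4.9 = 1.029 pp.
The labor force: 0.79 × (-1.8) = -1.422 pp.
TFP growth = -0.3 + 0.393 = 0.093%.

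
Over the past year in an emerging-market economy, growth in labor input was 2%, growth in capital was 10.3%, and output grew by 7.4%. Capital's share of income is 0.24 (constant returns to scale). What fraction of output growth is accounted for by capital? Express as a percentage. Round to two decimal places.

Capital contributed 0.24 × 10.3 = 2.472 pp.
Share of growth = 2.472 / 7.4 × 100 = 33.4054%.

33.41%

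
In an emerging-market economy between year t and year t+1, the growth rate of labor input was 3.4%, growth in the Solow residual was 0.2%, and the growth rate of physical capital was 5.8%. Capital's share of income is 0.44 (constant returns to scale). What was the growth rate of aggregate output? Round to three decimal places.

Aggregate output grew 4.656%.

Labor's share = 1 − 0.44 = 0.56.
Physical capital: 0.44 × 5.8 = 2.552 pp.
Labor input: 0.56 × 3.4 = 1.904 pp.
Output growth = 0.2 + 4.456 = 4.656%.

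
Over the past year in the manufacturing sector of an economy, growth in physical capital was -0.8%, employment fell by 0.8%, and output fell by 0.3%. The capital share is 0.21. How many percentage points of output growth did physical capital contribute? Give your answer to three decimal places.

-0.168

Contribution = share × growth = 0.21 × (-0.8) = -0.168 pp.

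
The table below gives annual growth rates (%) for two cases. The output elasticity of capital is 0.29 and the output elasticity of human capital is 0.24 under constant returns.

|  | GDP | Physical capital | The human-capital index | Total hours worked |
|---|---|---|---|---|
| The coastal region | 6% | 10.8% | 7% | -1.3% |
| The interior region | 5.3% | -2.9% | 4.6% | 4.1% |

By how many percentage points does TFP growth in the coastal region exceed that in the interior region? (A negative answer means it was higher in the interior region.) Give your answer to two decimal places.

-1.31 percentage points

Labor's share = 1 − 0.29 − 0.24 = 0.47.
The coastal region: TFP = 6 − 3.132 − 1.68 + 0.611 = 1.799%.
The interior region: TFP = 5.3 + 0.841 − 1.104 − 1.927 = 3.11%.
Difference = 1.799 − (3.11) = -1.311 pp.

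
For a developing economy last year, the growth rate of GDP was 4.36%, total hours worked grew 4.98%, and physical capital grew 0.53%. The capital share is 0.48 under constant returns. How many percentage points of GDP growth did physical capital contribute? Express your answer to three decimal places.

Contribution = share × growth = 0.48 × 0.53 = 0.2544 pp.

0.254 percentage points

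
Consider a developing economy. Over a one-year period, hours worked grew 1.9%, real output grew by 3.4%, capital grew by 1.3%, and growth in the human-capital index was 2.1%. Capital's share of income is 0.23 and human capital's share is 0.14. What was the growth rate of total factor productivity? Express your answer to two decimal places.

Labor's share = 1 − 0.23 − 0.14 = 0.63.
Capital: 0.23 × 1.3 = 0.299 pp.
The human-capital index: 0.14 × 2.1 = 0.294 pp.
Hours worked: 0.63 × 1.9 = 1.197 pp.
TFP growth = 3.4 − 1.79 = 1.61%.

1.61%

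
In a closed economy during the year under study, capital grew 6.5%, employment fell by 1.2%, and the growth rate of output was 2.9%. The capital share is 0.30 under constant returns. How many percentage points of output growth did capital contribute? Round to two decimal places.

1.95 percentage points

Contribution = share × growth = 0.3 × 6.5 = 1.95 pp.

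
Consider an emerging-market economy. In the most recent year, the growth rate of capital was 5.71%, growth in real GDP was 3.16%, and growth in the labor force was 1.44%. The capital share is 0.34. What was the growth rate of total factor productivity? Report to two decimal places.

0.27%

Labor's share = 1 − 0.34 = 0.66.
Capital: 0.34 × 5.71 = 1.9414 pp.
The labor force: 0.66 × 1.44 = 0.9504 pp.
TFP growth = 3.16 − 2.8918 = 0.2682%.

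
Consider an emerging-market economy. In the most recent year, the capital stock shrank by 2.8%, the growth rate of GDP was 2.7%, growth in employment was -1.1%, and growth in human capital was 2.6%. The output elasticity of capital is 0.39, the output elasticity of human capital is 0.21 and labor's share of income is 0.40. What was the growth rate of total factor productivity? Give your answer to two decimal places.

Labor's share = 1 − 0.39 − 0.21 = 0.4.
The capital stock: 0.39 × (-2.8) = -1.092 pp.
Human capital: 0.21 × 2.6 = 0.546 pp.
Employment: 0.4 × (-1.1) = -0.44 pp.
TFP growth = 2.7 + 0.986 = 3.686%.

3.69%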